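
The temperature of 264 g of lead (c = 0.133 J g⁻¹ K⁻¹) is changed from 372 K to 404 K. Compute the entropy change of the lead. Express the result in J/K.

ΔS = ∫dQ_rev/T = m c ln(T₂/T₁) = 264 × 0.133 × ln(404/372) = 2.9 J/K.

ΔS = 2.9 J/K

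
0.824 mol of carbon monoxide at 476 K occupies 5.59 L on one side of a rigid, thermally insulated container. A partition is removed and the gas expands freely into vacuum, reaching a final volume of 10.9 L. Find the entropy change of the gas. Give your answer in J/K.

No heat is exchanged and no work is done, so the ideal-gas temperature stays constant.
Entropy is a state function; using a reversible isothermal path, ΔS_gas = nR ln(V₂/V₁) = 0.824 × 8.314 × ln(10.9/5.59) = 4.57 J/K.

ΔS_gas = 4.57 J/K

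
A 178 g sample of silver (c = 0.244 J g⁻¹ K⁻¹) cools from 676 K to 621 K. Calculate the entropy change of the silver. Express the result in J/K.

ΔS = -3.69 J/K

ΔS = ∫dQ_rev/T = m c ln(T₂/T₁) = 178 × 0.244 × ln(621/676) = -3.69 J/K.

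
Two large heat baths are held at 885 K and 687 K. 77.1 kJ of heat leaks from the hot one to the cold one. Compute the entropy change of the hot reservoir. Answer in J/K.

ΔS_hot = -87.1 J/K

The hot reservoir loses heat Q, so ΔS_hot = −Q/T_H = −77100/885 = -87.1 J/K.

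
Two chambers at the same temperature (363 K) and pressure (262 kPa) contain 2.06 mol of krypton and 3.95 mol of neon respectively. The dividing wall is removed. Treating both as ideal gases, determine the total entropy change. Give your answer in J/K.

Mole fractions: x_A = 2.06/6.01 = 0.343, x_B = 0.657.
ΔS_mix = −R(n_A ln x_A + n_B ln x_B) = −8.314 × (2.06 ln 0.343 + 3.95 ln 0.657) = 32.1 J/K.

ΔS_mix = 32.1 J/K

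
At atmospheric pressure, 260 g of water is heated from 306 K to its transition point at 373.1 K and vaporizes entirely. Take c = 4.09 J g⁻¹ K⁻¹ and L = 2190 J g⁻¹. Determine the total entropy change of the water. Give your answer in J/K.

ΔS = 1740 J/K

Warming step: ΔS₁ = m c ln(T_tr/T_i) = 260 × 4.09 × ln(373.1/306) = 210.8 J/K.
Phase change: ΔS₂ = +mL/T_tr = 260 × 2190 / 373.1 = 1526 J/K.
ΔS_total = (210.8) + (1526) = 1740 J/K.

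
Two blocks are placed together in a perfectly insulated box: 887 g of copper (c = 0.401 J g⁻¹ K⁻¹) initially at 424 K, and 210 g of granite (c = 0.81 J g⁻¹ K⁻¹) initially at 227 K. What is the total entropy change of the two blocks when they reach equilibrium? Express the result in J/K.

Energy balance: T_f = (m₁c₁T₁ + m₂c₂T₂)/(m₁c₁ + m₂c₂) = 360.27 K.
ΔS₁ = m₁c₁ ln(T_f/T₁) = 355.687 × ln(360.27/424) = -57.94 J/K.
ΔS₂ = m₂c₂ ln(T_f/T₂) = 170.1 × ln(360.27/227) = 78.57 J/K.
ΔS_total = -57.94 + 78.57 = 20.6 J/K.

ΔS_total = 20.6 J/K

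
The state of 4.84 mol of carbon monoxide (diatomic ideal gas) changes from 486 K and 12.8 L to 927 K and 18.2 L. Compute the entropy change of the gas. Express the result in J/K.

ΔS = 79.1 J/K

Entropy is a state function: ΔS = nC_V ln(T₂/T₁) + nR ln(V₂/V₁), with C_V = 5R/2 = 20.79 J mol⁻¹ K⁻¹ for a diatomic ideal gas.
ΔS = 4.84 × [20.79 × ln(927/486) + 8.314 × ln(18.2/12.8)] = 79.1 J/K.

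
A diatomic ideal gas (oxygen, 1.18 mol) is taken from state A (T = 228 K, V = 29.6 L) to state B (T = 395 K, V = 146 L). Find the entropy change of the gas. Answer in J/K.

ΔS = 29.1 J/K

Entropy is a state function: ΔS = nC_V ln(T₂/T₁) + nR ln(V₂/V₁), with C_V = 5R/2 = 20.79 J mol⁻¹ K⁻¹ for a diatomic ideal gas.
ΔS = 1.18 × [20.79 × ln(395/228) + 8.314 × ln(146/29.6)] = 29.1 J/K.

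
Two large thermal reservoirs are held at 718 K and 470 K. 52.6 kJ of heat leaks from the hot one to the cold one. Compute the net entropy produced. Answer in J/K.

ΔS_hot = −Q/T_H = −52600/718 = -73.259 J/K and ΔS_cold = +Q/T_C = 52600/470 = 111.91 J/K.
ΔS_total = -73.259 + 111.91 = 38.7 J/K, positive as the second law requires.

ΔS_total = 38.7 J/K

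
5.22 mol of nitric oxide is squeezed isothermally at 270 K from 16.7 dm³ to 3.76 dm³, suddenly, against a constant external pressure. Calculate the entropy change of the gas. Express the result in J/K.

ΔS_gas = -64.7 J/K

Entropy is a state function, so ΔS_gas depends only on the end states.
For an isothermal ideal gas ΔS_gas = nR ln(V₂/V₁) = 5.22 × 8.314 × ln(3.76/16.7) = -64.7 J/K.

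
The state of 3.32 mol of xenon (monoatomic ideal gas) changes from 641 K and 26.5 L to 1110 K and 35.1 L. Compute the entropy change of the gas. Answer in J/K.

Entropy is a state function: ΔS = nC_V ln(T₂/T₁) + nR ln(V₂/V₁), with C_V = 3R/2 = 12.47 J mol⁻¹ K⁻¹ for a monoatomic ideal gas.
ΔS = 3.32 × [12.47 × ln(1110/641) + 8.314 × ln(35.1/26.5)] = 30.5 J/K.

ΔS = 30.5 J/K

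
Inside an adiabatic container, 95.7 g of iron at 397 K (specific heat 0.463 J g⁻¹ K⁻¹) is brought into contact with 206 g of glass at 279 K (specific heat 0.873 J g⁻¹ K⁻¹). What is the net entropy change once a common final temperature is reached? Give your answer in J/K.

Energy balance: T_f = (m₁c₁T₁ + m₂c₂T₂)/(m₁c₁ + m₂c₂) = 302.33 K.
ΔS₁ = m₁c₁ ln(T_f/T₁) = 44.3091 × ln(302.33/397) = -12.07 J/K.
ΔS₂ = m₂c₂ ln(T_f/T₂) = 179.838 × ln(302.33/279) = 14.44 J/K.
ΔS_total = -12.07 + 14.44 = 2.37 J/K.

ΔS_total = 2.37 J/K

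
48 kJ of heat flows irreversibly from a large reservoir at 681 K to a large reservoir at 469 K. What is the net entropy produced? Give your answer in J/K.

ΔS_hot = −Q/T_H = −48000/681 = -70.485 J/K and ΔS_cold = +Q/T_C = 48000/469 = 102.35 J/K.
ΔS_total = -70.485 + 102.35 = 31.9 J/K, positive as the second law requires.

ΔS_total = 31.9 J/K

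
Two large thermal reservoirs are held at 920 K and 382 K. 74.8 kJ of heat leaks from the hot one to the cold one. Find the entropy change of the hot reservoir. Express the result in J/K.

ΔS_hot = -81.3 J/K

The hot reservoir loses heat Q, so ΔS_hot = −Q/T_H = −74800/920 = -81.3 J/K.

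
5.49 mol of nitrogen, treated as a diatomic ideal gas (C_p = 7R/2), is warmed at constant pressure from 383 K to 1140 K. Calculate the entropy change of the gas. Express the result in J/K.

ΔS = 174 J/K

At constant pressure, ΔS = nC_p ln(T₂/T₁) with C_p = 7R/2 = 29.1 J mol⁻¹ K⁻¹.
ΔS = 5.49 × 29.1 × ln(1140/383) = 174 J/K.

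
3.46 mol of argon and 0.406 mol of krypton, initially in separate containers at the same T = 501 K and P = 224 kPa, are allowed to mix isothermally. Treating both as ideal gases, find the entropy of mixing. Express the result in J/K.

ΔS_mix = 10.8 J/K

Mole fractions: x_A = 3.46/3.87 = 0.895, x_B = 0.105.
ΔS_mix = −R(n_A ln x_A + n_B ln x_B) = −8.314 × (3.46 ln 0.895 + 0.406 ln 0.105) = 10.8 J/K.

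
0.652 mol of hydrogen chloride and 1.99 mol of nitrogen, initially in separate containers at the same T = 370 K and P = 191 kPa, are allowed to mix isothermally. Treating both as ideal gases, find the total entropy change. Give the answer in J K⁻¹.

ΔS_mix = 12.3 J/K

Mole fractions: x_A = 0.652/2.64 = 0.247, x_B = 0.753.
ΔS_mix = −R(n_A ln x_A + n_B ln x_B) = −8.314 × (0.652 ln 0.247 + 1.99 ln 0.753) = 12.3 J/K.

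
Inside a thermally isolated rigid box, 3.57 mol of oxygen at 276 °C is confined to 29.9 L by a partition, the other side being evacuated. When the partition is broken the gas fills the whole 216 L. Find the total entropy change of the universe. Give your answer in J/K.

ΔS_universe = 58.7 J/K

For an ideal gas in free expansion Q = 0 and W = 0, so T is unchanged.
Entropy is a state function; using a reversible isothermal path, ΔS_gas = nR ln(V₂/V₁) = 3.57 × 8.314 × ln(216/29.9) = 58.7 J/K.
The insulated surroundings exchange no heat, so ΔS_surr = 0 and ΔS_universe = ΔS_gas.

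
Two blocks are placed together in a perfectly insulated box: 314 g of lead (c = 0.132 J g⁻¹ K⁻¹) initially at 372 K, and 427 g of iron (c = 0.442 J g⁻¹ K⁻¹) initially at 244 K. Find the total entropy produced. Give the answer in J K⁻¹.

Energy balance: T_f = (m₁c₁T₁ + m₂c₂T₂)/(m₁c₁ + m₂c₂) = 267.05 K.
ΔS₁ = m₁c₁ ln(T_f/T₁) = 41.448 × ln(267.05/372) = -13.74 J/K.
ΔS₂ = m₂c₂ ln(T_f/T₂) = 188.734 × ln(267.05/244) = 17.04 J/K.
ΔS_total = -13.74 + 17.04 = 3.3 J/K.

ΔS_total = 3.3 J/K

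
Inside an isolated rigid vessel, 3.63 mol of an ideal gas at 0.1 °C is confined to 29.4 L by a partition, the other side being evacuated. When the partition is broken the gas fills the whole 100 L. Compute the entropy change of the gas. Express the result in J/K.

For an ideal gas in free expansion Q = 0 and W = 0, so T is unchanged.
Entropy is a state function; using a reversible isothermal path, ΔS_gas = nR ln(V₂/V₁) = 3.63 × 8.314 × ln(100/29.4) = 36.9 J/K.

ΔS_gas = 36.9 J/K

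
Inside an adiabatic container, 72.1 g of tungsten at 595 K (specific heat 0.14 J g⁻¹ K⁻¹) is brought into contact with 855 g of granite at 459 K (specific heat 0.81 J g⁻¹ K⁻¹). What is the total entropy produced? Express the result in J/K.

Energy balance: T_f = (m₁c₁T₁ + m₂c₂T₂)/(m₁c₁ + m₂c₂) = 460.95 K.
ΔS₁ = m₁c₁ ln(T_f/T₁) = 10.094 × ln(460.95/595) = -2.577 J/K.
ΔS₂ = m₂c₂ ln(T_f/T₂) = 692.55 × ln(460.95/459) = 2.942 J/K.
ΔS_total = -2.577 + 2.942 = 0.365 J/K.

ΔS_total = 0.365 J/K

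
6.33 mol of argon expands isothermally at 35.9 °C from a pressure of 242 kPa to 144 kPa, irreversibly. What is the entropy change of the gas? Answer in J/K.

ΔS_gas = 27.3 J/K

Entropy is a state function, so ΔS_gas depends only on the end states.
For an isothermal ideal gas ΔS_gas = nR ln(P₁/P₂) = 6.33 × 8.314 × ln(242/144) = 27.3 J/K.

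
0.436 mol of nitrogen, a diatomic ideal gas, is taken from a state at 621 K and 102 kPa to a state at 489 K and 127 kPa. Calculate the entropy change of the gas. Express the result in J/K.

ΔS = nC_p ln(T₂/T₁) − nR ln(P₂/P₁), with C_p = 7R/2 = 29.1 J mol⁻¹ K⁻¹ for a diatomic ideal gas.
ΔS = 0.436 × [29.1 × ln(489/621) − 8.314 × ln(127/102)] = -3.83 J/K.

ΔS = -3.83 J/K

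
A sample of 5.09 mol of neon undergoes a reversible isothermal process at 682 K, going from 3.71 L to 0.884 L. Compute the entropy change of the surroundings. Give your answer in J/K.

For an isothermal ideal gas ΔS_gas = nR ln(V₂/V₁) = 5.09 × 8.314 × ln(0.884/3.71) = -60.7 J/K.
The process is reversible, so ΔS_surr = −ΔS_gas = 60.7 J/K and ΔS_universe = 0.

ΔS_surr = 60.7 J/K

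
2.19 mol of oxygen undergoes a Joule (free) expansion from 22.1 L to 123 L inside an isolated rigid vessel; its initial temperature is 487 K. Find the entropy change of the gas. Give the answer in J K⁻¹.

ΔS_gas = 31.3 J/K

No heat is exchanged and no work is done, so the ideal-gas temperature stays constant.
Entropy is a state function; using a reversible isothermal path, ΔS_gas = nR ln(V₂/V₁) = 2.19 × 8.314 × ln(123/22.1) = 31.3 J/K.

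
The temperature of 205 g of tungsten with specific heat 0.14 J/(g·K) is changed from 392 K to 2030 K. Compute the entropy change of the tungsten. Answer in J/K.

ΔS = 47.2 J/K

ΔS = ∫dQ_rev/T = m c ln(T₂/T₁) = 205 × 0.14 × ln(2030/392) = 47.2 J/K.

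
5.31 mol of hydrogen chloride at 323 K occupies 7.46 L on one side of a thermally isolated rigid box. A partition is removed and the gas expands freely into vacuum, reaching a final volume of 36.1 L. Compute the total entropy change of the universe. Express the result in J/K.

ΔS_universe = 69.6 J/K

For an ideal gas in free expansion Q = 0 and W = 0, so T is unchanged.
Entropy is a state function; using a reversible isothermal path, ΔS_gas = nR ln(V₂/V₁) = 5.31 × 8.314 × ln(36.1/7.46) = 69.6 J/K.
The insulated surroundings exchange no heat, so ΔS_surr = 0 and ΔS_universe = ΔS_gas.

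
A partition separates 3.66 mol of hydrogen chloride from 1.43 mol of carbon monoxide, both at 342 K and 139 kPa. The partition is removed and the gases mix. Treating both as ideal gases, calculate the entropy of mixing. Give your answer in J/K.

ΔS_mix = 25.1 J/K

Mole fractions: x_A = 3.66/5.09 = 0.719, x_B = 0.281.
ΔS_mix = −R(n_A ln x_A + n_B ln x_B) = −8.314 × (3.66 ln 0.719 + 1.43 ln 0.281) = 25.1 J/K.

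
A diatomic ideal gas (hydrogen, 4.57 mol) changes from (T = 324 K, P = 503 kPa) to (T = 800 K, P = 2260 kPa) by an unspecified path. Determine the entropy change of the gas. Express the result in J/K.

ΔS = 63.1 J/K

ΔS = nC_p ln(T₂/T₁) − nR ln(P₂/P₁), with C_p = 7R/2 = 29.1 J mol⁻¹ K⁻¹ for a diatomic ideal gas.
ΔS = 4.57 × [29.1 × ln(800/324) − 8.314 × ln(2260/503)] = 63.1 J/K.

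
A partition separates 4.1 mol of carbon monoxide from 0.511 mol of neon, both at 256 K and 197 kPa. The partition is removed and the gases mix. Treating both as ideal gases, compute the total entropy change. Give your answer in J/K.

Mole fractions: x_A = 4.1/4.61 = 0.889, x_B = 0.111.
ΔS_mix = −R(n_A ln x_A + n_B ln x_B) = −8.314 × (4.1 ln 0.889 + 0.511 ln 0.111) = 13.3 J/K.

ΔS_mix = 13.3 J/K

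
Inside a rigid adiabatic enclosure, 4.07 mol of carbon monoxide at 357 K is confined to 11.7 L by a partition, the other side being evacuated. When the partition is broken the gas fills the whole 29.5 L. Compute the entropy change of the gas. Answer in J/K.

For an ideal gas in free expansion Q = 0 and W = 0, so T is unchanged.
Entropy is a state function; using a reversible isothermal path, ΔS_gas = nR ln(V₂/V₁) = 4.07 × 8.314 × ln(29.5/11.7) = 31.3 J/K.

ΔS_gas = 31.3 J/K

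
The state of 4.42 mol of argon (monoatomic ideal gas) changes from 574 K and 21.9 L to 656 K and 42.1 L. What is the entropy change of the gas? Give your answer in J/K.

ΔS = 31.4 J/K

Entropy is a state function: ΔS = nC_V ln(T₂/T₁) + nR ln(V₂/V₁), with C_V = 3R/2 = 12.47 J mol⁻¹ K⁻¹ for a monoatomic ideal gas.
ΔS = 4.42 × [12.47 × ln(656/574) + 8.314 × ln(42.1/21.9)] = 31.4 J/K.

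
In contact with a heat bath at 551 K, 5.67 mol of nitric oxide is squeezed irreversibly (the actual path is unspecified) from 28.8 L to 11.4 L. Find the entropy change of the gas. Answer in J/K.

ΔS_gas = -43.7 J/K

Entropy is a state function, so ΔS_gas depends only on the end states.
For an isothermal ideal gas ΔS_gas = nR ln(V₂/V₁) = 5.67 × 8.314 × ln(11.4/28.8) = -43.7 J/K.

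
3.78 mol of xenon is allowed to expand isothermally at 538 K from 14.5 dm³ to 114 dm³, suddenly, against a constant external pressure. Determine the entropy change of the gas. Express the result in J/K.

ΔS_gas = 64.8 J/K

Entropy is a state function, so ΔS_gas depends only on the end states.
For an isothermal ideal gas ΔS_gas = nR ln(V₂/V₁) = 3.78 × 8.314 × ln(114/14.5) = 64.8 J/K.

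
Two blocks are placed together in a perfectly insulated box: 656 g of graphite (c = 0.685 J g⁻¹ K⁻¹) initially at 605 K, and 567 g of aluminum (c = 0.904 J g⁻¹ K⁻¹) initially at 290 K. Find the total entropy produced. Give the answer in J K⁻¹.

Energy balance: T_f = (m₁c₁T₁ + m₂c₂T₂)/(m₁c₁ + m₂c₂) = 437.15 K.
ΔS₁ = m₁c₁ ln(T_f/T₁) = 449.36 × ln(437.15/605) = -146.02 J/K.
ΔS₂ = m₂c₂ ln(T_f/T₂) = 512.568 × ln(437.15/290) = 210.36 J/K.
ΔS_total = -146.02 + 210.36 = 64.3 J/K.

ΔS_total = 64.3 J/K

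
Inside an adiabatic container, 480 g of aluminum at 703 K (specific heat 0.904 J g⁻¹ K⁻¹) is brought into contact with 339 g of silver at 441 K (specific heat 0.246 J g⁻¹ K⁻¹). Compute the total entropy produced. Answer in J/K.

Energy balance: T_f = (m₁c₁T₁ + m₂c₂T₂)/(m₁c₁ + m₂c₂) = 660.76 K.
ΔS₁ = m₁c₁ ln(T_f/T₁) = 433.92 × ln(660.76/703) = -26.89 J/K.
ΔS₂ = m₂c₂ ln(T_f/T₂) = 83.394 × ln(660.76/441) = 33.72 J/K.
ΔS_total = -26.89 + 33.72 = 6.83 J/K.

ΔS_total = 6.83 J/K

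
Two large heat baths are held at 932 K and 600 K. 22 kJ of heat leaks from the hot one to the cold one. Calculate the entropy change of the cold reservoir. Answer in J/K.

ΔS_cold = 36.7 J/K

The cold reservoir gains heat Q, so ΔS_cold = +Q/T_C = 22000/600 = 36.7 J/K.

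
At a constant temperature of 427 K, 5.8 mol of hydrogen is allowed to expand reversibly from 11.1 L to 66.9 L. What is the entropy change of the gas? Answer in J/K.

For an isothermal ideal gas ΔS_gas = nR ln(V₂/V₁) = 5.8 × 8.314 × ln(66.9/11.1) = 86.6 J/K.

ΔS_gas = 86.6 J/K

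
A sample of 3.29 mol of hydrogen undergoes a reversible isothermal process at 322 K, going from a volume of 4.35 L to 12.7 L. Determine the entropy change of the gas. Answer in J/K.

For an isothermal ideal gas ΔS_gas = nR ln(V₂/V₁) = 3.29 × 8.314 × ln(12.7/4.35) = 29.3 J/K.

ΔS_gas = 29.3 J/K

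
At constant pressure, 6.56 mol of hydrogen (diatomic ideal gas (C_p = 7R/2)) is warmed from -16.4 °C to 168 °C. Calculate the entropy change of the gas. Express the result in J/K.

In kelvin: T₁ = 256.75 K, T₂ = 441.15 K. At constant pressure, ΔS = nC_p ln(T₂/T₁) with C_p = 7R/2 = 29.1 J mol⁻¹ K⁻¹.
ΔS = 6.56 × 29.1 × ln(441.15/256.75) = 103 J/K.

ΔS = 103 J/K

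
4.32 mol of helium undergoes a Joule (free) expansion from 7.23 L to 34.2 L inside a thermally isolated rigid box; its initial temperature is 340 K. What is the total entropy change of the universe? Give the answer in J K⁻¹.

For an ideal gas in free expansion Q = 0 and W = 0, so T is unchanged.
Entropy is a state function; using a reversible isothermal path, ΔS_gas = nR ln(V₂/V₁) = 4.32 × 8.314 × ln(34.2/7.23) = 55.8 J/K.
The insulated surroundings exchange no heat, so ΔS_surr = 0 and ΔS_universe = ΔS_gas.

ΔS_universe = 55.8 J/K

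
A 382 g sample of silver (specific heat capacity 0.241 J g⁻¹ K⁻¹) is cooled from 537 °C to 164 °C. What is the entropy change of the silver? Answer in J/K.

ΔS = -56.8 J/K

In kelvin: T₁ = 810.15 K, T₂ = 437.15 K. ΔS = ∫dQ_rev/T = m c ln(T₂/T₁) = 382 × 0.241 × ln(437.15/810.15) = -56.8 J/K.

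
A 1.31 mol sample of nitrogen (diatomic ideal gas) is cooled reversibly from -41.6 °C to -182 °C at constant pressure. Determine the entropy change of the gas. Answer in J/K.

ΔS = -35.5 J/K

In kelvin: T₁ = 231.55 K, T₂ = 91.15 K. At constant pressure, ΔS = nC_p ln(T₂/T₁) with C_p = 7R/2 = 29.1 J mol⁻¹ K⁻¹.
ΔS = 1.31 × 29.1 × ln(91.15/231.55) = -35.5 J/K.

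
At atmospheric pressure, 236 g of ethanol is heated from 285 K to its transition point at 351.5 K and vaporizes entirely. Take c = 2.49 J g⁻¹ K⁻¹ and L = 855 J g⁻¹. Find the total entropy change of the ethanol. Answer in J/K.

ΔS = 697 J/K

Warming step: ΔS₁ = m c ln(T_tr/T_i) = 236 × 2.49 × ln(351.5/285) = 123.2 J/K.
Phase change: ΔS₂ = +mL/T_tr = 236 × 855 / 351.5 = 574.1 J/K.
ΔS_total = (123.2) + (574.1) = 697 J/K.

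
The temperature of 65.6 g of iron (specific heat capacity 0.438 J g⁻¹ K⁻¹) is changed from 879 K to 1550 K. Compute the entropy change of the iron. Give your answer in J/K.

ΔS = ∫dQ_rev/T = m c ln(T₂/T₁) = 65.6 × 0.438 × ln(1550/879) = 16.3 J/K.

ΔS = 16.3 J/K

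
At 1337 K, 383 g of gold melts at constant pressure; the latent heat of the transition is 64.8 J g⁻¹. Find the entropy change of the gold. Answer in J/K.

Heat absorbed by the substance: Q = mL = 383 × 64.8 = 24818.4 J.
At constant T, ΔS = Q_rev/T = 24818.4 / 1337 = 18.6 J/K.

ΔS = 18.6 J/K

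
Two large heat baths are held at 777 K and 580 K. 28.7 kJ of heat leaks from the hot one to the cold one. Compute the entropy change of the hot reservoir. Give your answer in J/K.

ΔS_hot = -36.9 J/K

The hot reservoir loses heat Q, so ΔS_hot = −Q/T_H = −28700/777 = -36.9 J/K.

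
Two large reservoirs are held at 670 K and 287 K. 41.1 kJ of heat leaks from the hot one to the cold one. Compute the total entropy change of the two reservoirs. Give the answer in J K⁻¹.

ΔS_hot = −Q/T_H = −41100/670 = -61.34 J/K and ΔS_cold = +Q/T_C = 41100/287 = 143.2 J/K.
ΔS_total = -61.34 + 143.2 = 81.9 J/K, positive as the second law requires.

ΔS_total = 81.9 J/K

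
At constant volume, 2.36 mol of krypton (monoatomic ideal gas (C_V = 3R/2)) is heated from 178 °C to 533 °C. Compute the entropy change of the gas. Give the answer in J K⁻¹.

In kelvin: T₁ = 451.15 K, T₂ = 806.15 K. At constant volume, ΔS = nC_V ln(T₂/T₁) with C_V = 3R/2 = 12.47 J mol⁻¹ K⁻¹.
ΔS = 2.36 × 12.47 × ln(806.15/451.15) = 17.1 J/K.

ΔS = 17.1 J/K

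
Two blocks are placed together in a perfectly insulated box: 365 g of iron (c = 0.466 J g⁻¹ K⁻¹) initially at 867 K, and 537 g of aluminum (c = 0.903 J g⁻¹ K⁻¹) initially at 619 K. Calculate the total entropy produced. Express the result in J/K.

Energy balance: T_f = (m₁c₁T₁ + m₂c₂T₂)/(m₁c₁ + m₂c₂) = 683.4 K.
ΔS₁ = m₁c₁ ln(T_f/T₁) = 170.09 × ln(683.4/867) = -40.47 J/K.
ΔS₂ = m₂c₂ ln(T_f/T₂) = 484.911 × ln(683.4/619) = 47.99 J/K.
ΔS_total = -40.47 + 47.99 = 7.52 J/K.

ΔS_total = 7.52 J/K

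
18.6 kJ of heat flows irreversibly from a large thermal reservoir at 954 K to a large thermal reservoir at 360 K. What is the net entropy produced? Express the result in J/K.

ΔS_hot = −Q/T_H = −18600/954 = -19.5 J/K and ΔS_cold = +Q/T_C = 18600/360 = 51.67 J/K.
ΔS_total = -19.5 + 51.67 = 32.2 J/K, positive as the second law requires.

ΔS_total = 32.2 J/K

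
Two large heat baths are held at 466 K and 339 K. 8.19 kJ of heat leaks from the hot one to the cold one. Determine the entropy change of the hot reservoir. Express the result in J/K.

The hot reservoir loses heat Q, so ΔS_hot = −Q/T_H = −8190/466 = -17.6 J/K.

ΔS_hot = -17.6 J/K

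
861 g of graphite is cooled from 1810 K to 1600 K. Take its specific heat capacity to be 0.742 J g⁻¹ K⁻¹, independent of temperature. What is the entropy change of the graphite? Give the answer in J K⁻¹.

ΔS = ∫dQ_rev/T = m c ln(T₂/T₁) = 861 × 0.742 × ln(1600/1810) = -78.8 J/K.

ΔS = -78.8 J/K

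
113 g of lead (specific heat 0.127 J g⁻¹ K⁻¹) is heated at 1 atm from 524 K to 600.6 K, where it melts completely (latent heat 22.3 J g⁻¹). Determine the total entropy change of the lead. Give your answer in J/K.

ΔS = 6.15 J/K

Warming step: ΔS₁ = m c ln(T_tr/T_i) = 113 × 0.127 × ln(600.6/524) = 1.958 J/K.
Phase change: ΔS₂ = +mL/T_tr = 113 × 22.3 / 600.6 = 4.196 J/K.
ΔS_total = (1.958) + (4.196) = 6.15 J/K.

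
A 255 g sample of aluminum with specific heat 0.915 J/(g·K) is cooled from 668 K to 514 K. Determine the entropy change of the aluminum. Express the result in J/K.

ΔS = ∫dQ_rev/T = m c ln(T₂/T₁) = 255 × 0.915 × ln(514/668) = -61.1 J/K.

ΔS = -61.1 J/K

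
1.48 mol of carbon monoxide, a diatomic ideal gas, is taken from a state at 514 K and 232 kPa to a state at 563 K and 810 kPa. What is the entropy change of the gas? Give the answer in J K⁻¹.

ΔS = nC_p ln(T₂/T₁) − nR ln(P₂/P₁), with C_p = 7R/2 = 29.1 J mol⁻¹ K⁻¹ for a diatomic ideal gas.
ΔS = 1.48 × [29.1 × ln(563/514) − 8.314 × ln(810/232)] = -11.5 J/K.

ΔS = -11.5 J/K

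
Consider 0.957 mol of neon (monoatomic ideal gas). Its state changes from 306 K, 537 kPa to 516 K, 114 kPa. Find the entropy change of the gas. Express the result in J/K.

ΔS = 22.7 J/K

ΔS = nC_p ln(T₂/T₁) − nR ln(P₂/P₁), with C_p = 5R/2 = 20.79 J mol⁻¹ K⁻¹ for a monoatomic ideal gas.
ΔS = 0.957 × [20.79 × ln(516/306) − 8.314 × ln(114/537)] = 22.7 J/K.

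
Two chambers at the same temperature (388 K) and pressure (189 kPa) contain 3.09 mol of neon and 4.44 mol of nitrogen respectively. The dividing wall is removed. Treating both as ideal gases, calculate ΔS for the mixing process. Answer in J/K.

ΔS_mix = 42.4 J/K

Mole fractions: x_A = 3.09/7.53 = 0.41, x_B = 0.59.
ΔS_mix = −R(n_A ln x_A + n_B ln x_B) = −8.314 × (3.09 ln 0.41 + 4.44 ln 0.59) = 42.4 J/K.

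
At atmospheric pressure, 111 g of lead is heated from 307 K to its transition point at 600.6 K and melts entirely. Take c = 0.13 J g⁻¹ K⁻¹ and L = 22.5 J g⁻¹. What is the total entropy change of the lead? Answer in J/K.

Warming step: ΔS₁ = m c ln(T_tr/T_i) = 111 × 0.13 × ln(600.6/307) = 9.684 J/K.
Phase change: ΔS₂ = +mL/T_tr = 111 × 22.5 / 600.6 = 4.158 J/K.
ΔS_total = (9.684) + (4.158) = 13.8 J/K.

ΔS = 13.8 J/K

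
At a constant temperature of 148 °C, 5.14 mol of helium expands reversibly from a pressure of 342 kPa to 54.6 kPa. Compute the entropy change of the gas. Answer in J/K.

ΔS_gas = 78.4 J/K

For an isothermal ideal gas ΔS_gas = nR ln(P₁/P₂) = 5.14 × 8.314 × ln(342/54.6) = 78.4 J/K.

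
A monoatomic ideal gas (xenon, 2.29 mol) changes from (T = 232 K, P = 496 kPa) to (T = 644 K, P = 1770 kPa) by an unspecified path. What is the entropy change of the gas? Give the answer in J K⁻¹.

ΔS = 24.4 J/K

ΔS = nC_p ln(T₂/T₁) − nR ln(P₂/P₁), with C_p = 5R/2 = 20.79 J mol⁻¹ K⁻¹ for a monoatomic ideal gas.
ΔS = 2.29 × [20.79 × ln(644/232) − 8.314 × ln(1770/496)] = 24.4 J/K.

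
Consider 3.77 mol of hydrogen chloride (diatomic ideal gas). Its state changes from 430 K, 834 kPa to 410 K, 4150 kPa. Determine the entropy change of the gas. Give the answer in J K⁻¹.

ΔS = -55.5 J/K

ΔS = nC_p ln(T₂/T₁) − nR ln(P₂/P₁), with C_p = 7R/2 = 29.1 J mol⁻¹ K⁻¹ for a diatomic ideal gas.
ΔS = 3.77 × [29.1 × ln(410/430) − 8.314 × ln(4150/834)] = -55.5 J/K.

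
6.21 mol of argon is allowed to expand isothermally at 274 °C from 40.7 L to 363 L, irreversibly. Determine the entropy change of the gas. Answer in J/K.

ΔS_gas = 113 J/K

Entropy is a state function, so ΔS_gas depends only on the end states.
For an isothermal ideal gas ΔS_gas = nR ln(V₂/V₁) = 6.21 × 8.314 × ln(363/40.7) = 113 J/K.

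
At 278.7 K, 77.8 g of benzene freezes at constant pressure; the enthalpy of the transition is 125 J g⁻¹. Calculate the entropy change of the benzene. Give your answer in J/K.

Heat released by the substance: Q = −mL = −77.8 × 125 = −9725 J.
At constant T, ΔS = Q_rev/T = −9725 / 278.7 = -34.9 J/K.

ΔS = -34.9 J/K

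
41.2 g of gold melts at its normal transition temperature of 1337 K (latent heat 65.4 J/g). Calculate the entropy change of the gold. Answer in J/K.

ΔS = 2.02 J/K

Heat absorbed by the substance: Q = mL = 41.2 × 65.4 = 2694.48 J.
At constant T, ΔS = Q_rev/T = 2694.48 / 1337 = 2.02 J/K.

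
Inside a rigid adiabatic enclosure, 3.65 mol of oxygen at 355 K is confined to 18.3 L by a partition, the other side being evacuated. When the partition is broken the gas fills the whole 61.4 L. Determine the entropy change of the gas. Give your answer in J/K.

ΔS_gas = 36.7 J/K

No heat is exchanged and no work is done, so the ideal-gas temperature stays constant.
Entropy is a state function; using a reversible isothermal path, ΔS_gas = nR ln(V₂/V₁) = 3.65 × 8.314 × ln(61.4/18.3) = 36.7 J/K.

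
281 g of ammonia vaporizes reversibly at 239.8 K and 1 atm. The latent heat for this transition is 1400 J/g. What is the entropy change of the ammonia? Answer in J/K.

ΔS = 1640 J/K

Heat absorbed by the substance: Q = mL = 281 × 1400 = 393400 J.
At constant T, ΔS = Q_rev/T = 393400 / 239.8 = 1640 J/K.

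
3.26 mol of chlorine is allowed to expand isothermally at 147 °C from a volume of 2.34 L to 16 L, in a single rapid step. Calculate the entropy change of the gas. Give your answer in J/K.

ΔS_gas = 52.1 J/K

Entropy is a state function, so ΔS_gas depends only on the end states.
For an isothermal ideal gas ΔS_gas = nR ln(V₂/V₁) = 3.26 × 8.314 × ln(16/2.34) = 52.1 J/K.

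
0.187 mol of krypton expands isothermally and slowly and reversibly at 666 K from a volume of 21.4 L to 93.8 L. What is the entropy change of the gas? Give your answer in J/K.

For an isothermal ideal gas ΔS_gas = nR ln(V₂/V₁) = 0.187 × 8.314 × ln(93.8/21.4) = 2.3 J/K.

ΔS_gas = 2.3 J/K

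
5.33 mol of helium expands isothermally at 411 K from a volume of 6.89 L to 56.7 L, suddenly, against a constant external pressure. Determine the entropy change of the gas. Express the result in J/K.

ΔS_gas = 93.4 J/K

Entropy is a state function, so ΔS_gas depends only on the end states.
For an isothermal ideal gas ΔS_gas = nR ln(V₂/V₁) = 5.33 × 8.314 × ln(56.7/6.89) = 93.4 J/K.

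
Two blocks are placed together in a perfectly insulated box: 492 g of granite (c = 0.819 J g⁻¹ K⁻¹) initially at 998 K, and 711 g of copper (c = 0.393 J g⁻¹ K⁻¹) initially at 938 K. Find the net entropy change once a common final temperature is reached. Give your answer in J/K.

ΔS_total = 0.316 J/K

Energy balance: T_f = (m₁c₁T₁ + m₂c₂T₂)/(m₁c₁ + m₂c₂) = 973.43 K.
ΔS₁ = m₁c₁ ln(T_f/T₁) = 402.948 × ln(973.43/998) = -10.044 J/K.
ΔS₂ = m₂c₂ ln(T_f/T₂) = 279.423 × ln(973.43/938) = 10.36 J/K.
ΔS_total = -10.044 + 10.36 = 0.316 J/K.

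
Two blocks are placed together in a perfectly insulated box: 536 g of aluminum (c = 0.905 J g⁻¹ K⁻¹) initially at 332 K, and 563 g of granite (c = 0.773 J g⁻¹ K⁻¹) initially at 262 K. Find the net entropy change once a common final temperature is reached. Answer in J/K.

Energy balance: T_f = (m₁c₁T₁ + m₂c₂T₂)/(m₁c₁ + m₂c₂) = 298.9 K.
ΔS₁ = m₁c₁ ln(T_f/T₁) = 485.08 × ln(298.9/332) = -50.95 J/K.
ΔS₂ = m₂c₂ ln(T_f/T₂) = 435.199 × ln(298.9/262) = 57.34 J/K.
ΔS_total = -50.95 + 57.34 = 6.39 J/K.

ΔS_total = 6.39 J/K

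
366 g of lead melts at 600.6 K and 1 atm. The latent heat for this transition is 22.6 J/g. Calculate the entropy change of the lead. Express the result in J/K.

Heat absorbed by the substance: Q = mL = 366 × 22.6 = 8271.6 J.
At constant T, ΔS = Q_rev/T = 8271.6 / 600.6 = 13.8 J/K.

ΔS = 13.8 J/K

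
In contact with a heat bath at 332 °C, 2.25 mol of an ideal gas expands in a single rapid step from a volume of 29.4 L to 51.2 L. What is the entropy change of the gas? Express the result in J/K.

Entropy is a state function, so ΔS_gas depends only on the end states.
For an isothermal ideal gas ΔS_gas = nR ln(V₂/V₁) = 2.25 × 8.314 × ln(51.2/29.4) = 10.4 J/K.

ΔS_gas = 10.4 J/K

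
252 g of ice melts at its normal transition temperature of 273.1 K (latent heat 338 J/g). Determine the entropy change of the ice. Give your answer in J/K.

ΔS = 312 J/K

Heat absorbed by the substance: Q = mL = 252 × 338 = 85176 J.
At constant T, ΔS = Q_rev/T = 85176 / 273.1 = 312 J/K.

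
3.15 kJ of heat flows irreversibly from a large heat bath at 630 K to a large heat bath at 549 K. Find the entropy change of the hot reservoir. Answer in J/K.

ΔS_hot = -5 J/K

The hot reservoir loses heat Q, so ΔS_hot = −Q/T_H = −3150/630 = -5 J/K.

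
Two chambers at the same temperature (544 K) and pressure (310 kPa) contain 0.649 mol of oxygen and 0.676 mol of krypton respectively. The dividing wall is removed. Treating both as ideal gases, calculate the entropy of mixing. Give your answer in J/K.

ΔS_mix = 7.63 J/K

Mole fractions: x_A = 0.649/1.33 = 0.49, x_B = 0.51.
ΔS_mix = −R(n_A ln x_A + n_B ln x_B) = −8.314 × (0.649 ln 0.49 + 0.676 ln 0.51) = 7.63 J/K.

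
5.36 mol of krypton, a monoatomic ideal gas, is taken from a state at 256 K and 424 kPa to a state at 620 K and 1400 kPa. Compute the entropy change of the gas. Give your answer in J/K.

ΔS = 45.3 J/K

ΔS = nC_p ln(T₂/T₁) − nR ln(P₂/P₁), with C_p = 5R/2 = 20.79 J mol⁻¹ K⁻¹ for a monoatomic ideal gas.
ΔS = 5.36 × [20.79 × ln(620/256) − 8.314 × ln(1400/424)] = 45.3 J/K.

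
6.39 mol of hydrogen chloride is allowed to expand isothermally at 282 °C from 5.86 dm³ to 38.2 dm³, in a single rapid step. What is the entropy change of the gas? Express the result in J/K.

Entropy is a state function, so ΔS_gas depends only on the end states.
For an isothermal ideal gas ΔS_gas = nR ln(V₂/V₁) = 6.39 × 8.314 × ln(38.2/5.86) = 99.6 J/K.

ΔS_gas = 99.6 J/K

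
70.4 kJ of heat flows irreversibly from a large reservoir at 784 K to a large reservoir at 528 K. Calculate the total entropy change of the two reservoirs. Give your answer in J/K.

ΔS_total = 43.5 J/K

ΔS_hot = −Q/T_H = −70400/784 = -89.8 J/K and ΔS_cold = +Q/T_C = 70400/528 = 133.3 J/K.
ΔS_total = -89.8 + 133.3 = 43.5 J/K, positive as the second law requires.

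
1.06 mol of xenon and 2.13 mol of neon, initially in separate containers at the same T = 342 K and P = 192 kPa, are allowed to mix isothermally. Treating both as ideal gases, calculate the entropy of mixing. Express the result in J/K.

ΔS_mix = 16.9 J/K

Mole fractions: x_A = 1.06/3.19 = 0.332, x_B = 0.668.
ΔS_mix = −R(n_A ln x_A + n_B ln x_B) = −8.314 × (1.06 ln 0.332 + 2.13 ln 0.668) = 16.9 J/K.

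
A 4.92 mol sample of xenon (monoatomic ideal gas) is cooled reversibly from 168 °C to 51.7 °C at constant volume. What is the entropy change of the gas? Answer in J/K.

ΔS = -18.8 J/K

In kelvin: T₁ = 441.15 K, T₂ = 324.85 K. At constant volume, ΔS = nC_V ln(T₂/T₁) with C_V = 3R/2 = 12.47 J mol⁻¹ K⁻¹.
ΔS = 4.92 × 12.47 × ln(324.85/441.15) = -18.8 J/K.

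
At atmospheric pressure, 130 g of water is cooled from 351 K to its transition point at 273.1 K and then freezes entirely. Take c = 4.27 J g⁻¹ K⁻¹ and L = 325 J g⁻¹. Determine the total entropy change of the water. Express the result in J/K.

ΔS = -294 J/K

Cooling step: ΔS₁ = m c ln(T_tr/T_i) = 130 × 4.27 × ln(273.1/351) = -139.3 J/K.
Phase change: ΔS₂ = −mL/T_tr = −130 × 325 / 273.1 = -154.7 J/K.
ΔS_total = (-139.3) + (-154.7) = -294 J/K.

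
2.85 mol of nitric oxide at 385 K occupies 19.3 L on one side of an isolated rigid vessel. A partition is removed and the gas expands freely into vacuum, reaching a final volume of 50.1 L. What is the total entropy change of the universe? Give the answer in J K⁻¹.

For an ideal gas in free expansion Q = 0 and W = 0, so T is unchanged.
Entropy is a state function; using a reversible isothermal path, ΔS_gas = nR ln(V₂/V₁) = 2.85 × 8.314 × ln(50.1/19.3) = 22.6 J/K.
The insulated surroundings exchange no heat, so ΔS_surr = 0 and ΔS_universe = ΔS_gas.

ΔS_universe = 22.6 J/K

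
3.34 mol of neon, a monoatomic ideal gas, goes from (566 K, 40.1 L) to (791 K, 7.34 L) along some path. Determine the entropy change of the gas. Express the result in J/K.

Entropy is a state function: ΔS = nC_V ln(T₂/T₁) + nR ln(V₂/V₁), with C_V = 3R/2 = 12.47 J mol⁻¹ K⁻¹ for a monoatomic ideal gas.
ΔS = 3.34 × [12.47 × ln(791/566) + 8.314 × ln(7.34/40.1)] = -33.2 J/K.

ΔS = -33.2 J/K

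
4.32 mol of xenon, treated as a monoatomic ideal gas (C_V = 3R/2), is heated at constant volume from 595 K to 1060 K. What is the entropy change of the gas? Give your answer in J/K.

ΔS = 31.1 J/K

At constant volume, ΔS = nC_V ln(T₂/T₁) with C_V = 3R/2 = 12.47 J mol⁻¹ K⁻¹.
ΔS = 4.32 × 12.47 × ln(1060/595) = 31.1 J/K.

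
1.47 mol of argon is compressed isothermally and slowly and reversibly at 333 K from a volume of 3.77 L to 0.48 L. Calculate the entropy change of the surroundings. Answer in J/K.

ΔS_surr = 25.2 J/K

For an isothermal ideal gas ΔS_gas = nR ln(V₂/V₁) = 1.47 × 8.314 × ln(0.48/3.77) = -25.2 J/K.
The process is reversible, so ΔS_surr = −ΔS_gas = 25.2 J/K and ΔS_universe = 0.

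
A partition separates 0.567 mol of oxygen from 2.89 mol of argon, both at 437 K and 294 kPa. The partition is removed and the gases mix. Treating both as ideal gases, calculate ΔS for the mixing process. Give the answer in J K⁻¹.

ΔS_mix = 12.8 J/K

Mole fractions: x_A = 0.567/3.46 = 0.164, x_B = 0.836.
ΔS_mix = −R(n_A ln x_A + n_B ln x_B) = −8.314 × (0.567 ln 0.164 + 2.89 ln 0.836) = 12.8 J/K.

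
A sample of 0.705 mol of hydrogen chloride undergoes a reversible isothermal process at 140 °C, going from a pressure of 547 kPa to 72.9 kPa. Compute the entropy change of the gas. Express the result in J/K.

ΔS_gas = 11.8 J/K

For an isothermal ideal gas ΔS_gas = nR ln(P₁/P₂) = 0.705 × 8.314 × ln(547/72.9) = 11.8 J/K.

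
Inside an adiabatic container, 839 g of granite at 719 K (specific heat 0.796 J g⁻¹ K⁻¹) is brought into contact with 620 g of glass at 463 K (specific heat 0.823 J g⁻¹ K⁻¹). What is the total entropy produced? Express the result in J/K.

ΔS_total = 27.3 J/K

Energy balance: T_f = (m₁c₁T₁ + m₂c₂T₂)/(m₁c₁ + m₂c₂) = 608.12 K.
ΔS₁ = m₁c₁ ln(T_f/T₁) = 667.844 × ln(608.12/719) = -111.86 J/K.
ΔS₂ = m₂c₂ ln(T_f/T₂) = 510.26 × ln(608.12/463) = 139.12 J/K.
ΔS_total = -111.86 + 139.12 = 27.3 J/K.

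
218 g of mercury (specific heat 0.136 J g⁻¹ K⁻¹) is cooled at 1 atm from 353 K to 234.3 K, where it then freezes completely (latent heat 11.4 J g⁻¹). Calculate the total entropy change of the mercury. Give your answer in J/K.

ΔS = -22.8 J/K

Cooling step: ΔS₁ = m c ln(T_tr/T_i) = 218 × 0.136 × ln(234.3/353) = -12.15 J/K.
Phase change: ΔS₂ = −mL/T_tr = −218 × 11.4 / 234.3 = -10.61 J/K.
ΔS_total = (-12.15) + (-10.61) = -22.8 J/K.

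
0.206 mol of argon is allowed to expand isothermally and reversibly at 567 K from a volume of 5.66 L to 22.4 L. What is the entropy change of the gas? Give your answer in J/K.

For an isothermal ideal gas ΔS_gas = nR ln(V₂/V₁) = 0.206 × 8.314 × ln(22.4/5.66) = 2.36 J/K.

ΔS_gas = 2.36 J/K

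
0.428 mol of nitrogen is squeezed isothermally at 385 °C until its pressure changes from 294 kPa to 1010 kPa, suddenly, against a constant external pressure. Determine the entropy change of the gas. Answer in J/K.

ΔS_gas = -4.39 J/K

Entropy is a state function, so ΔS_gas depends only on the end states.
For an isothermal ideal gas ΔS_gas = nR ln(P₁/P₂) = 0.428 × 8.314 × ln(294/1010) = -4.39 J/K.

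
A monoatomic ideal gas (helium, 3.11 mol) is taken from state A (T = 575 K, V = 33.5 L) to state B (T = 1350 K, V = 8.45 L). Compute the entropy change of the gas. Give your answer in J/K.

ΔS = -2.51 J/K

Entropy is a state function: ΔS = nC_V ln(T₂/T₁) + nR ln(V₂/V₁), with C_V = 3R/2 = 12.47 J mol⁻¹ K⁻¹ for a monoatomic ideal gas.
ΔS = 3.11 × [12.47 × ln(1350/575) + 8.314 × ln(8.45/33.5)] = -2.51 J/K.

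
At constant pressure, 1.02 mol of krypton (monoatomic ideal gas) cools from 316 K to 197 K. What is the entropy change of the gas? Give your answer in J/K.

ΔS = -10 J/K

At constant pressure, ΔS = nC_p ln(T₂/T₁) with C_p = 5R/2 = 20.79 J mol⁻¹ K⁻¹.
ΔS = 1.02 × 20.79 × ln(197/316) = -10 J/K.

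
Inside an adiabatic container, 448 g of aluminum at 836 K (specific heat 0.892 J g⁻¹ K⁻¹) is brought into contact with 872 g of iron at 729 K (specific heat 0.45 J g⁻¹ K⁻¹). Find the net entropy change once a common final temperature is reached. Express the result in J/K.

ΔS_total = 1.85 J/K

Energy balance: T_f = (m₁c₁T₁ + m₂c₂T₂)/(m₁c₁ + m₂c₂) = 782.99 K.
ΔS₁ = m₁c₁ ln(T_f/T₁) = 399.616 × ln(782.99/836) = -26.18 J/K.
ΔS₂ = m₂c₂ ln(T_f/T₂) = 392.4 × ln(782.99/729) = 28.03 J/K.
ΔS_total = -26.18 + 28.03 = 1.85 J/K.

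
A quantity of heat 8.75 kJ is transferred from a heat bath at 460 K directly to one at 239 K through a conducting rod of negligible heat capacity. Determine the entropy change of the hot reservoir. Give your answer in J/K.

ΔS_hot = -19 J/K

The hot reservoir loses heat Q, so ΔS_hot = −Q/T_H = −8750/460 = -19 J/K.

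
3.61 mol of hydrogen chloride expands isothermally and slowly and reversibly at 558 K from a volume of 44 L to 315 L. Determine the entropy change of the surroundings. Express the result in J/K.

For an isothermal ideal gas ΔS_gas = nR ln(V₂/V₁) = 3.61 × 8.314 × ln(315/44) = 59.1 J/K.
The process is reversible, so ΔS_surr = −ΔS_gas = -59.1 J/K and ΔS_universe = 0.

ΔS_surr = -59.1 J/K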